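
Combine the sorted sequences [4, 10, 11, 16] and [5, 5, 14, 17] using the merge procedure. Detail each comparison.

Merging process:

Compare 4 vs 5: take 4 from left. Merged: [4]
Compare 10 vs 5: take 5 from right. Merged: [4, 5]
Compare 10 vs 5: take 5 from right. Merged: [4, 5, 5]
Compare 10 vs 14: take 10 from left. Merged: [4, 5, 5, 10]
Compare 11 vs 14: take 11 from left. Merged: [4, 5, 5, 10, 11]
Compare 16 vs 14: take 14 from right. Merged: [4, 5, 5, 10, 11, 14]
Compare 16 vs 17: take 16 from left. Merged: [4, 5, 5, 10, 11, 14, 16]
Append remaining from right: [17]. Merged: [4, 5, 5, 10, 11, 14, 16, 17]

Final merged array: [4, 5, 5, 10, 11, 14, 16, 17]
Total comparisons: 7

The merged array is [4, 5, 5, 10, 11, 14, 16, 17], requiring 7 comparisons. The merge step runs in O(n) time where n is the total number of elements.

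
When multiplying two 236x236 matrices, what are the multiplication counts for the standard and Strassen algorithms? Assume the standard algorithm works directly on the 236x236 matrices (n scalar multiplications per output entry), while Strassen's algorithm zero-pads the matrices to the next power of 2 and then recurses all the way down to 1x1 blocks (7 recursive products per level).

Matrix multiplication for 236x236 matrices:

Strassen's algorithm requires power-of-2 dimensions. Pad 236x236 to 256x256 (next power of 2).

Standard algorithm: 236^3 = 13144256 multiplications
Strassen's algorithm: 7^(log2(256)) = 7^8 = 5764801 multiplications
Savings: 13144256 - 5764801 = 7379455 multiplications

Standard: 13144256 multiplications (236^3). Strassen: 5764801 multiplications (7^8, after padding to 256x256). Strassen reduces 8 recursive multiplications to 7 at each level.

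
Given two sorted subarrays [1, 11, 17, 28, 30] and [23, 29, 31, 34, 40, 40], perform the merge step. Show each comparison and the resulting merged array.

Merging process:

Compare 1 vs 23: take 1 from left. Merged: [1]
Compare 11 vs 23: take 11 from left. Merged: [1, 11]
Compare 17 vs 23: take 17 from left. Merged: [1, 11, 17]
Compare 28 vs 23: take 23 from right. Merged: [1, 11, 17, 23]
Compare 28 vs 29: take 28 from left. Merged: [1, 11, 17, 23, 28]
Compare 30 vs 29: take 29 from right. Merged: [1, 11, 17, 23, 28, 29]
Compare 30 vs 31: take 30 from left. Merged: [1, 11, 17, 23, 28, 29, 30]
Append remaining from right: [31, 34, 40, 40]. Merged: [1, 11, 17, 23, 28, 29, 30, 31, 34, 40, 40]

Final merged array: [1, 11, 17, 23, 28, 29, 30, 31, 34, 40, 40]
Total comparisons: 7

The merged array is [1, 11, 17, 23, 28, 29, 30, 31, 34, 40, 40], requiring 7 comparisons. The merge step runs in O(n) time where n is the total number of elements.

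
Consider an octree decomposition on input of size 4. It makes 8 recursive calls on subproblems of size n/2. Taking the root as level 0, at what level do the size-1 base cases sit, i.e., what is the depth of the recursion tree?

For divide and conquer with division factor 2:

Problem sizes at each level:
Level 0: 4
Level 1: 2
Level 2: 1

The root is level 0 and the size-1 base case is level 2 (the tree spans levels 0 through 2, i.e. 3 levels counting the root), so the depth is the number of divisions: log_2(4) = 2

The recursion tree depth is log_2(4) = 2. At each level, the problem size is divided by 2, so it takes 2 divisions to reduce to a base case of size 1. The algorithm makes 8 recursive calls at each level.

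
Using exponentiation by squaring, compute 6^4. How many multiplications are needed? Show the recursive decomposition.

Computing 6^4 by squaring (build up from 6^1; each line after the first costs one multiplication):

6^1 = 6
6^2 = (6^1)^2 = 6^2 = 36
6^4 = (6^2)^2 = 36^2 = 1296

Result: 1296
Multiplications needed: 2 (2 lines after 6^1)

6^4 = 1296. Using exponentiation by squaring, this requires 2 multiplications. The key idea: if the exponent is even, square the half-power; if odd, multiply by the base once.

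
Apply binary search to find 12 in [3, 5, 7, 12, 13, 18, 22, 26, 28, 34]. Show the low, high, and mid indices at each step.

Binary search for 12 in [3, 5, 7, 12, 13, 18, 22, 26, 28, 34]:

lo=0, hi=9, mid=4, arr[mid]=13 -> 13 > 12, search left half
lo=0, hi=3, mid=1, arr[mid]=5 -> 5 < 12, search right half
lo=2, hi=3, mid=2, arr[mid]=7 -> 7 < 12, search right half
lo=3, hi=3, mid=3, arr[mid]=12 -> Found target at index 3!

Binary search finds 12 at index 3 after 4 comparisons. The search repeatedly halves the search space by comparing with the middle element.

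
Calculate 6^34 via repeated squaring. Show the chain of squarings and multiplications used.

Computing 6^34 by squaring (build up from 6^1; each line after the first costs one multiplication):

6^1 = 6
6^2 = (6^1)^2 = 6^2 = 36
6^4 = (6^2)^2 = 36^2 = 1296
6^8 = (6^4)^2 = 1296^2 = 1679616
6^16 = (6^8)^2 = 1679616^2 = 2821109907456
6^17 = 6 * 6^16 = 6 * 2821109907456 = 16926659444736
6^34 = (6^17)^2 = 16926659444736^2 = 286511799958070431838109696

Result: 286511799958070431838109696
Multiplications needed: 6 (6 lines after 6^1)

6^34 = 286511799958070431838109696. Using exponentiation by squaring, this requires 6 multiplications. The key idea: if the exponent is even, square the half-power; if odd, multiply by the base once.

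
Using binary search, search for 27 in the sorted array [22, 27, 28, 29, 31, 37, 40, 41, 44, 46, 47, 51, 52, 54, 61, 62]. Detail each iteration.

Binary search for 27 in [22, 27, 28, 29, 31, 37, 40, 41, 44, 46, 47, 51, 52, 54, 61, 62]:

lo=0, hi=15, mid=7, arr[mid]=41 -> 41 > 27, search left half
lo=0, hi=6, mid=3, arr[mid]=29 -> 29 > 27, search left half
lo=0, hi=2, mid=1, arr[mid]=27 -> Found target at index 1!

Binary search finds 27 at index 1 after 3 comparisons. The search repeatedly halves the search space by comparing with the middle element.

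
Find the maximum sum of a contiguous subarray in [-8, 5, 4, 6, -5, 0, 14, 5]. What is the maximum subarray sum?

Using Kadane's algorithm on [-8, 5, 4, 6, -5, 0, 14, 5]:

Scanning through the array:
Position 1 (value 5): max_ending_here = 5, max_so_far = 5
Position 2 (value 4): max_ending_here = 9, max_so_far = 9
Position 3 (value 6): max_ending_here = 15, max_so_far = 15
Position 4 (value -5): max_ending_here = 10, max_so_far = 15
Position 5 (value 0): max_ending_here = 10, max_so_far = 15
Position 6 (value 14): max_ending_here = 24, max_so_far = 24
Position 7 (value 5): max_ending_here = 29, max_so_far = 29

Maximum subarray: [5, 4, 6, -5, 0, 14, 5]
Maximum sum: 29

The maximum subarray is [5, 4, 6, -5, 0, 14, 5] with sum 29. This subarray runs from index 1 to index 7.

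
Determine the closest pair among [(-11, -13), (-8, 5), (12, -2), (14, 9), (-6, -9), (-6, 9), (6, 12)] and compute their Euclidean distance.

Computing all pairwise distances among 7 points:

d((-11, -13), (-8, 5)) = 18.2483
d((-11, -13), (12, -2)) = 25.4951
d((-11, -13), (14, 9)) = 33.3017
d((-11, -13), (-6, -9)) = 6.4031
d((-11, -13), (-6, 9)) = 22.561
d((-11, -13), (6, 12)) = 30.2324
d((-8, 5), (12, -2)) = 21.1896
d((-8, 5), (14, 9)) = 22.3607
d((-8, 5), (-6, -9)) = 14.1421
d((-8, 5), (-6, 9)) = 4.4721 <-- minimum
d((-8, 5), (6, 12)) = 15.6525
d((12, -2), (14, 9)) = 11.1803
d((12, -2), (-6, -9)) = 19.3132
d((12, -2), (-6, 9)) = 21.095
d((12, -2), (6, 12)) = 15.2315
d((14, 9), (-6, -9)) = 26.9072
d((14, 9), (-6, 9)) = 20.0
d((14, 9), (6, 12)) = 8.544
d((-6, -9), (-6, 9)) = 18.0
d((-6, -9), (6, 12)) = 24.1868
d((-6, 9), (6, 12)) = 12.3693

Closest pair: (-8, 5) and (-6, 9) with distance 4.4721

The closest pair is (-8, 5) and (-6, 9) with Euclidean distance 4.4721. For 7 points, brute-force pairwise comparison is shown above. For large n, the divide-and-conquer algorithm (sort by x, recurse on halves, check the dividing strip) achieves O(n log n).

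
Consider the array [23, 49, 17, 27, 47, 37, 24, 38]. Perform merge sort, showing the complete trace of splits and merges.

Merge sort trace:

Split: [23, 49, 17, 27, 47, 37, 24, 38] -> [23, 49, 17, 27] and [47, 37, 24, 38]
  Split: [23, 49, 17, 27] -> [23, 49] and [17, 27]
    Split: [23, 49] -> [23] and [49]
    Merge: [23] + [49] -> [23, 49]
    Split: [17, 27] -> [17] and [27]
    Merge: [17] + [27] -> [17, 27]
  Merge: [23, 49] + [17, 27] -> [17, 23, 27, 49]
  Split: [47, 37, 24, 38] -> [47, 37] and [24, 38]
    Split: [47, 37] -> [47] and [37]
    Merge: [47] + [37] -> [37, 47]
    Split: [24, 38] -> [24] and [38]
    Merge: [24] + [38] -> [24, 38]
  Merge: [37, 47] + [24, 38] -> [24, 37, 38, 47]
Merge: [17, 23, 27, 49] + [24, 37, 38, 47] -> [17, 23, 24, 27, 37, 38, 47, 49]

Final sorted array: [17, 23, 24, 27, 37, 38, 47, 49]

The merge sort proceeds by recursively splitting the array and merging sorted halves.
After all merges, the sorted array is [17, 23, 24, 27, 37, 38, 47, 49].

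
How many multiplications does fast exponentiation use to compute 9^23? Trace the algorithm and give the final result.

Computing 9^23 by squaring (build up from 9^1; each line after the first costs one multiplication):

9^1 = 9
9^2 = (9^1)^2 = 9^2 = 81
9^4 = (9^2)^2 = 81^2 = 6561
9^5 = 9 * 9^4 = 9 * 6561 = 59049
9^10 = (9^5)^2 = 59049^2 = 3486784401
9^11 = 9 * 9^10 = 9 * 3486784401 = 31381059609
9^22 = (9^11)^2 = 31381059609^2 = 984770902183611232881
9^23 = 9 * 9^22 = 9 * 984770902183611232881 = 8862938119652501095929

Result: 8862938119652501095929
Multiplications needed: 7 (7 lines after 9^1)

9^23 = 8862938119652501095929. Using exponentiation by squaring, this requires 7 multiplications. The key idea: if the exponent is even, square the half-power; if odd, multiply by the base once.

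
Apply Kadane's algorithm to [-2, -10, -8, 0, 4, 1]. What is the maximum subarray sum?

Using Kadane's algorithm on [-2, -10, -8, 0, 4, 1]:

Scanning through the array:
Position 1 (value -10): max_ending_here = -10, max_so_far = -2
Position 2 (value -8): max_ending_here = -8, max_so_far = -2
Position 3 (value 0): max_ending_here = 0, max_so_far = 0
Position 4 (value 4): max_ending_here = 4, max_so_far = 4
Position 5 (value 1): max_ending_here = 5, max_so_far = 5

Maximum subarray: [0, 4, 1]
Maximum sum: 5

The maximum subarray is [0, 4, 1] with sum 5. This subarray runs from index 3 to index 5.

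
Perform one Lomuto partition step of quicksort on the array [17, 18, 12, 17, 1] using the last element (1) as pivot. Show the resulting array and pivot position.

Lomuto partition with pivot = 1:

Initial array: [17, 18, 12, 17, 1]

arr[0]=17 > 1: no swap
arr[1]=18 > 1: no swap
arr[2]=12 > 1: no swap
arr[3]=17 > 1: no swap

Place pivot at position 0: [1, 18, 12, 17, 17]
Pivot position: 0

After partitioning with pivot 1, the array becomes [1, 18, 12, 17, 17]. The pivot is placed at index 0. All elements to the left of the pivot are <= 1, and all elements to the right are > 1.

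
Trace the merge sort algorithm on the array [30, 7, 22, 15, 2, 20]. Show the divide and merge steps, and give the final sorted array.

Merge sort trace:

Split: [30, 7, 22, 15, 2, 20] -> [30, 7, 22] and [15, 2, 20]
  Split: [30, 7, 22] -> [30] and [7, 22]
    Split: [7, 22] -> [7] and [22]
    Merge: [7] + [22] -> [7, 22]
  Merge: [30] + [7, 22] -> [7, 22, 30]
  Split: [15, 2, 20] -> [15] and [2, 20]
    Split: [2, 20] -> [2] and [20]
    Merge: [2] + [20] -> [2, 20]
  Merge: [15] + [2, 20] -> [2, 15, 20]
Merge: [7, 22, 30] + [2, 15, 20] -> [2, 7, 15, 20, 22, 30]

Final sorted array: [2, 7, 15, 20, 22, 30]

The merge sort proceeds by recursively splitting the array and merging sorted halves.
After all merges, the sorted array is [2, 7, 15, 20, 22, 30].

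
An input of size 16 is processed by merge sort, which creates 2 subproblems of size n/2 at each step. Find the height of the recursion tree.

For divide and conquer with division factor 2:

Problem sizes at each level:
Level 0: 16
Level 1: 8
Level 2: 4
Level 3: 2
Level 4: 1

The root is level 0 and the size-1 base case is level 4 (the tree spans levels 0 through 4, i.e. 5 levels counting the root), so the depth is the number of divisions: log_2(16) = 4

The recursion tree depth is log_2(16) = 4. At each level, the problem size is divided by 2, so it takes 4 divisions to reduce to a base case of size 1. The algorithm makes 2 recursive calls at each level.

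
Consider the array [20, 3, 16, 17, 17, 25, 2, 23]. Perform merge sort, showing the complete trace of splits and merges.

Merge sort trace:

Split: [20, 3, 16, 17, 17, 25, 2, 23] -> [20, 3, 16, 17] and [17, 25, 2, 23]
  Split: [20, 3, 16, 17] -> [20, 3] and [16, 17]
    Split: [20, 3] -> [20] and [3]
    Merge: [20] + [3] -> [3, 20]
    Split: [16, 17] -> [16] and [17]
    Merge: [16] + [17] -> [16, 17]
  Merge: [3, 20] + [16, 17] -> [3, 16, 17, 20]
  Split: [17, 25, 2, 23] -> [17, 25] and [2, 23]
    Split: [17, 25] -> [17] and [25]
    Merge: [17] + [25] -> [17, 25]
    Split: [2, 23] -> [2] and [23]
    Merge: [2] + [23] -> [2, 23]
  Merge: [17, 25] + [2, 23] -> [2, 17, 23, 25]
Merge: [3, 16, 17, 20] + [2, 17, 23, 25] -> [2, 3, 16, 17, 17, 20, 23, 25]

Final sorted array: [2, 3, 16, 17, 17, 20, 23, 25]

The merge sort proceeds by recursively splitting the array and merging sorted halves.
After all merges, the sorted array is [2, 3, 16, 17, 17, 20, 23, 25].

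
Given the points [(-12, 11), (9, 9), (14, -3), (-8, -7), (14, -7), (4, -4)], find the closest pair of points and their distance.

Computing all pairwise distances among 6 points:

d((-12, 11), (9, 9)) = 21.095
d((-12, 11), (14, -3)) = 29.5296
d((-12, 11), (-8, -7)) = 18.4391
d((-12, 11), (14, -7)) = 31.6228
d((-12, 11), (4, -4)) = 21.9317
d((9, 9), (14, -3)) = 13.0
d((9, 9), (-8, -7)) = 23.3452
d((9, 9), (14, -7)) = 16.7631
d((9, 9), (4, -4)) = 13.9284
d((14, -3), (-8, -7)) = 22.3607
d((14, -3), (14, -7)) = 4.0 <-- minimum
d((14, -3), (4, -4)) = 10.0499
d((-8, -7), (14, -7)) = 22.0
d((-8, -7), (4, -4)) = 12.3693
d((14, -7), (4, -4)) = 10.4403

Closest pair: (14, -3) and (14, -7) with distance 4.0

The closest pair is (14, -3) and (14, -7) with Euclidean distance 4.0. For 6 points, brute-force pairwise comparison is shown above. For large n, the divide-and-conquer algorithm (sort by x, recurse on halves, check the dividing strip) achieves O(n log n).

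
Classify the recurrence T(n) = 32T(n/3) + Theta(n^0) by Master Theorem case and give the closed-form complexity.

Master Theorem for T(n) = 32T(n/3) + O(n^0):

a = 32, b = 3, c = 0
log_b(a) = log_3(32) = 3.1546

Case 1: c = 0 < log_3(32) = 3.1546
T(n) = O(n^(log_3 32))

For T(n) = 32T(n/3) + O(n^0): log_3(32) = 3.1546. This is Case 1 of the Master Theorem (c < log_b(a), work dominated by leaves), giving O(n^(log_3 32)).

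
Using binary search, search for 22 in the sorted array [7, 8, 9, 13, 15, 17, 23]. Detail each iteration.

Binary search for 22 in [7, 8, 9, 13, 15, 17, 23]:

lo=0, hi=6, mid=3, arr[mid]=13 -> 13 < 22, search right half
lo=4, hi=6, mid=5, arr[mid]=17 -> 17 < 22, search right half
lo=6, hi=6, mid=6, arr[mid]=23 -> 23 > 22, search left half
lo=6 > hi=5, target 22 not found

Binary search determines that 22 is not in the array after 3 comparisons. The search space was exhausted without finding the target.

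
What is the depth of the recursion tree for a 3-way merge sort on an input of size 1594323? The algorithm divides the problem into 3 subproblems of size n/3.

For divide and conquer with division factor 3:

Problem sizes at each level:
Level 0: 1594323
Level 1: 531441
Level 2: 177147
Level 3: 59049
Level 4: 19683
Level 5: 6561
Level 6: 2187
Level 7: 729
Level 8: 243
Level 9: 81
Level 10: 27
Level 11: 9
Level 12: 3
Level 13: 1

The root is level 0 and the size-1 base case is level 13 (the tree spans levels 0 through 13, i.e. 14 levels counting the root), so the depth is the number of divisions: log_3(1594323) = 13

The recursion tree depth is log_3(1594323) = 13. At each level, the problem size is divided by 3, so it takes 13 divisions to reduce to a base case of size 1. The algorithm makes 3 recursive calls at each level.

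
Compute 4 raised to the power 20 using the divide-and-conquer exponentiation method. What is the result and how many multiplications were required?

Computing 4^20 by squaring (build up from 4^1; each line after the first costs one multiplication):

4^1 = 4
4^2 = (4^1)^2 = 4^2 = 16
4^4 = (4^2)^2 = 16^2 = 256
4^5 = 4 * 4^4 = 4 * 256 = 1024
4^10 = (4^5)^2 = 1024^2 = 1048576
4^20 = (4^10)^2 = 1048576^2 = 1099511627776

Result: 1099511627776
Multiplications needed: 5 (5 lines after 4^1)

4^20 = 1099511627776. Using exponentiation by squaring, this requires 5 multiplications. The key idea: if the exponent is even, square the half-power; if odd, multiply by the base once.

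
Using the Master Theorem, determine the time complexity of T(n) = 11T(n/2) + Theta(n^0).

Master Theorem for T(n) = 11T(n/2) + O(n^0):

a = 11, b = 2, c = 0
log_b(a) = log_2(11) = 3.4594

Case 1: c = 0 < log_2(11) = 3.4594
T(n) = O(n^(log_2 11))

For T(n) = 11T(n/2) + O(n^0): log_2(11) = 3.4594. This is Case 1 of the Master Theorem (c < log_b(a), work dominated by leaves), giving O(n^(log_2 11)).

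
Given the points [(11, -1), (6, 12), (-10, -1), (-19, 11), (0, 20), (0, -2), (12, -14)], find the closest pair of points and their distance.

Computing all pairwise distances among 7 points:

d((11, -1), (6, 12)) = 13.9284
d((11, -1), (-10, -1)) = 21.0
d((11, -1), (-19, 11)) = 32.311
d((11, -1), (0, 20)) = 23.7065
d((11, -1), (0, -2)) = 11.0454
d((11, -1), (12, -14)) = 13.0384
d((6, 12), (-10, -1)) = 20.6155
d((6, 12), (-19, 11)) = 25.02
d((6, 12), (0, 20)) = 10.0 <-- minimum
d((6, 12), (0, -2)) = 15.2315
d((6, 12), (12, -14)) = 26.6833
d((-10, -1), (-19, 11)) = 15.0
d((-10, -1), (0, 20)) = 23.2594
d((-10, -1), (0, -2)) = 10.0499
d((-10, -1), (12, -14)) = 25.5539
d((-19, 11), (0, 20)) = 21.0238
d((-19, 11), (0, -2)) = 23.0217
d((-19, 11), (12, -14)) = 39.8246
d((0, 20), (0, -2)) = 22.0
d((0, 20), (12, -14)) = 36.0555
d((0, -2), (12, -14)) = 16.9706

Closest pair: (6, 12) and (0, 20) with distance 10.0

The closest pair is (6, 12) and (0, 20) with Euclidean distance 10.0. For 7 points, brute-force pairwise comparison is shown above. For large n, the divide-and-conquer algorithm (sort by x, recurse on halves, check the dividing strip) achieves O(n log n).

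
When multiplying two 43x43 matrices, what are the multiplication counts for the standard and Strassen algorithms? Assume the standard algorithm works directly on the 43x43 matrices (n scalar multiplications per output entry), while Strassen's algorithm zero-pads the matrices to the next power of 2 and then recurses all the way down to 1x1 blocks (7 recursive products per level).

Matrix multiplication for 43x43 matrices:

Strassen's algorithm requires power-of-2 dimensions. Pad 43x43 to 64x64 (next power of 2).

Standard algorithm: 43^3 = 79507 multiplications
Strassen's algorithm: 7^(log2(64)) = 7^6 = 117649 multiplications
Difference: 79507 - 117649 = -38142 (Strassen uses MORE here due to padding overhead — for small or just-over-power-of-2 n, padding can outweigh the per-level savings)

Standard: 79507 multiplications (43^3). Strassen: 117649 multiplications (7^6, after padding to 64x64). Strassen reduces 8 recursive multiplications to 7 at each level.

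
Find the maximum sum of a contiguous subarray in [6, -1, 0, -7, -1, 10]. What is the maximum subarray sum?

Using Kadane's algorithm on [6, -1, 0, -7, -1, 10]:

Scanning through the array:
Position 1 (value -1): max_ending_here = 5, max_so_far = 6
Position 2 (value 0): max_ending_here = 5, max_so_far = 6
Position 3 (value -7): max_ending_here = -2, max_so_far = 6
Position 4 (value -1): max_ending_here = -1, max_so_far = 6
Position 5 (value 10): max_ending_here = 10, max_so_far = 10

Maximum subarray: [10]
Maximum sum: 10

The maximum subarray is [10] with sum 10. This subarray runs from index 5 to index 5.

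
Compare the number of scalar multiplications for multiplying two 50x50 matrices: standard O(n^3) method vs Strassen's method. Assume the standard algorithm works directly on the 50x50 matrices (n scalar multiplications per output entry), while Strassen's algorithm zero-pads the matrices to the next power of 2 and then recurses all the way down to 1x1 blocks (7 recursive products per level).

Matrix multiplication for 50x50 matrices:

Strassen's algorithm requires power-of-2 dimensions. Pad 50x50 to 64x64 (next power of 2).

Standard algorithm: 50^3 = 125000 multiplications
Strassen's algorithm: 7^(log2(64)) = 7^6 = 117649 multiplications
Savings: 125000 - 117649 = 7351 multiplications

Standard: 125000 multiplications (50^3). Strassen: 117649 multiplications (7^6, after padding to 64x64). Strassen reduces 8 recursive multiplications to 7 at each level.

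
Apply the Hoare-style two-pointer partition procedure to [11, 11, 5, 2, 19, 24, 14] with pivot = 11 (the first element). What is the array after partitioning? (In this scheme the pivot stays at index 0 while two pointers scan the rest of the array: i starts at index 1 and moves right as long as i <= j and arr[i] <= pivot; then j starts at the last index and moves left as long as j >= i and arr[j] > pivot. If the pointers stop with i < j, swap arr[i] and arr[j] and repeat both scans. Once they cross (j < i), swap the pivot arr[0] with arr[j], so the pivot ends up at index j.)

Hoare-style two-pointer partition with pivot = 11:

Initial array: [11, 11, 5, 2, 19, 24, 14]

Pointers start at i = 1, j = 6.
i ends at 4, j ends at 3: the pointers have crossed (j < i), so scanning stops.

Swap pivot arr[0] with arr[3] to place pivot at position 3: [2, 11, 5, 11, 19, 24, 14]
Pivot position: 3

After partitioning with pivot 11, the array becomes [2, 11, 5, 11, 19, 24, 14]. The pivot is placed at index 3. All elements to the left of the pivot are <= 11, and all elements to the right are > 11.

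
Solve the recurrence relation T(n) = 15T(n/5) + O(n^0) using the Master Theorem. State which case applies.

Master Theorem for T(n) = 15T(n/5) + O(n^0):

a = 15, b = 5, c = 0
log_b(a) = log_5(15) = 1.6826

Case 1: c = 0 < log_5(15) = 1.6826
T(n) = O(n^(log_5 15))

For T(n) = 15T(n/5) + O(n^0): log_5(15) = 1.6826. This is Case 1 of the Master Theorem (c < log_b(a), work dominated by leaves), giving O(n^(log_5 15)).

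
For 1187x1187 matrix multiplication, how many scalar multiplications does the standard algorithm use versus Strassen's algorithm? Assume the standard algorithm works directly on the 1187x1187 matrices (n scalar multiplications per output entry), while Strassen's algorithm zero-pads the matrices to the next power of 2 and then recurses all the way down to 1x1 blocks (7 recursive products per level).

Matrix multiplication for 1187x1187 matrices:

Strassen's algorithm requires power-of-2 dimensions. Pad 1187x1187 to 2048x2048 (next power of 2).

Standard algorithm: 1187^3 = 1672446203 multiplications
Strassen's algorithm: 7^(log2(2048)) = 7^11 = 1977326743 multiplications
Difference: 1672446203 - 1977326743 = -304880540 (Strassen uses MORE here due to padding overhead — for small or just-over-power-of-2 n, padding can outweigh the per-level savings)

Standard: 1672446203 multiplications (1187^3). Strassen: 1977326743 multiplications (7^11, after padding to 2048x2048). Strassen reduces 8 recursive multiplications to 7 at each level.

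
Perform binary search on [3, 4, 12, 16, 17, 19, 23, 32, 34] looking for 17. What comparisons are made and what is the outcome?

Binary search for 17 in [3, 4, 12, 16, 17, 19, 23, 32, 34]:

lo=0, hi=8, mid=4, arr[mid]=17 -> Found target at index 4!

Binary search finds 17 at index 4 after 1 comparisons. The search repeatedly halves the search space by comparing with the middle element.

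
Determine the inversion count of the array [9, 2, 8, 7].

Finding inversions in [9, 2, 8, 7]:

(0, 1): arr[0]=9 > arr[1]=2
(0, 2): arr[0]=9 > arr[2]=8
(0, 3): arr[0]=9 > arr[3]=7
(2, 3): arr[2]=8 > arr[3]=7

Total inversions: 4

The array has 4 inversion(s): (0,1), (0,2), (0,3), (2,3). Each pair (i,j) satisfies i < j and arr[i] > arr[j].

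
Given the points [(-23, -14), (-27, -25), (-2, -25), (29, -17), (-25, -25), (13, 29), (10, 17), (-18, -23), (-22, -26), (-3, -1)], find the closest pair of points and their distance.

Computing all pairwise distances among 10 points:

d((-23, -14), (-27, -25)) = 11.7047
d((-23, -14), (-2, -25)) = 23.7065
d((-23, -14), (29, -17)) = 52.0865
d((-23, -14), (-25, -25)) = 11.1803
d((-23, -14), (13, 29)) = 56.0803
d((-23, -14), (10, 17)) = 45.2769
d((-23, -14), (-18, -23)) = 10.2956
d((-23, -14), (-22, -26)) = 12.0416
d((-23, -14), (-3, -1)) = 23.8537
d((-27, -25), (-2, -25)) = 25.0
d((-27, -25), (29, -17)) = 56.5685
d((-27, -25), (-25, -25)) = 2.0 <-- minimum
d((-27, -25), (13, 29)) = 67.2012
d((-27, -25), (10, 17)) = 55.9732
d((-27, -25), (-18, -23)) = 9.2195
d((-27, -25), (-22, -26)) = 5.099
d((-27, -25), (-3, -1)) = 33.9411
d((-2, -25), (29, -17)) = 32.0156
d((-2, -25), (-25, -25)) = 23.0
d((-2, -25), (13, 29)) = 56.0446
d((-2, -25), (10, 17)) = 43.6807
d((-2, -25), (-18, -23)) = 16.1245
d((-2, -25), (-22, -26)) = 20.025
d((-2, -25), (-3, -1)) = 24.0208
d((29, -17), (-25, -25)) = 54.5894
d((29, -17), (13, 29)) = 48.7032
d((29, -17), (10, 17)) = 38.9487
d((29, -17), (-18, -23)) = 47.3814
d((29, -17), (-22, -26)) = 51.788
d((29, -17), (-3, -1)) = 35.7771
d((-25, -25), (13, 29)) = 66.0303
d((-25, -25), (10, 17)) = 54.6717
d((-25, -25), (-18, -23)) = 7.2801
d((-25, -25), (-22, -26)) = 3.1623
d((-25, -25), (-3, -1)) = 32.5576
d((13, 29), (10, 17)) = 12.3693
d((13, 29), (-18, -23)) = 60.5392
d((13, 29), (-22, -26)) = 65.192
d((13, 29), (-3, -1)) = 34.0
d((10, 17), (-18, -23)) = 48.8262
d((10, 17), (-22, -26)) = 53.6004
d((10, 17), (-3, -1)) = 22.2036
d((-18, -23), (-22, -26)) = 5.0
d((-18, -23), (-3, -1)) = 26.6271
d((-22, -26), (-3, -1)) = 31.4006

Closest pair: (-27, -25) and (-25, -25) with distance 2.0

The closest pair is (-27, -25) and (-25, -25) with Euclidean distance 2.0. For 10 points, brute-force pairwise comparison is shown above. For large n, the divide-and-conquer algorithm (sort by x, recurse on halves, check the dividing strip) achieves O(n log n).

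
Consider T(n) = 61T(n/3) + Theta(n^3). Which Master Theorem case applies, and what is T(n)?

Master Theorem for T(n) = 61T(n/3) + O(n^3):

a = 61, b = 3, c = 3
log_b(a) = log_3(61) = 3.7419

Case 1: c = 3 < log_3(61) = 3.7419
T(n) = O(n^(log_3 61))

For T(n) = 61T(n/3) + O(n^3): log_3(61) = 3.7419. This is Case 1 of the Master Theorem (c < log_b(a), work dominated by leaves), giving O(n^(log_3 61)).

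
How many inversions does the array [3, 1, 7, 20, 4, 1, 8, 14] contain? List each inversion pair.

Finding inversions in [3, 1, 7, 20, 4, 1, 8, 14]:

(0, 1): arr[0]=3 > arr[1]=1
(0, 5): arr[0]=3 > arr[5]=1
(2, 4): arr[2]=7 > arr[4]=4
(2, 5): arr[2]=7 > arr[5]=1
(3, 4): arr[3]=20 > arr[4]=4
(3, 5): arr[3]=20 > arr[5]=1
(3, 6): arr[3]=20 > arr[6]=8
(3, 7): arr[3]=20 > arr[7]=14
(4, 5): arr[4]=4 > arr[5]=1

Total inversions: 9

The array has 9 inversion(s): (0,1), (0,5), (2,4), (2,5), (3,4), (3,5), (3,6), (3,7), (4,5). Each pair (i,j) satisfies i < j and arr[i] > arr[j].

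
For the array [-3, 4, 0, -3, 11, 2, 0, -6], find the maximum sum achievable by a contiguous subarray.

Using Kadane's algorithm on [-3, 4, 0, -3, 11, 2, 0, -6]:

Scanning through the array:
Position 1 (value 4): max_ending_here = 4, max_so_far = 4
Position 2 (value 0): max_ending_here = 4, max_so_far = 4
Position 3 (value -3): max_ending_here = 1, max_so_far = 4
Position 4 (value 11): max_ending_here = 12, max_so_far = 12
Position 5 (value 2): max_ending_here = 14, max_so_far = 14
Position 6 (value 0): max_ending_here = 14, max_so_far = 14
Position 7 (value -6): max_ending_here = 8, max_so_far = 14

Maximum subarray: [4, 0, -3, 11, 2]
Maximum sum: 14

The maximum subarray is [4, 0, -3, 11, 2] with sum 14. This subarray runs from index 1 to index 5.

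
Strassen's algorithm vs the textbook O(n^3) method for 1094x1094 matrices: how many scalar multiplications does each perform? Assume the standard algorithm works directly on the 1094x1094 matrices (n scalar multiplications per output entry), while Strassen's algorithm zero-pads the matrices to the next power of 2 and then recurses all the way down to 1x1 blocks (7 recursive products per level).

Matrix multiplication for 1094x1094 matrices:

Strassen's algorithm requires power-of-2 dimensions. Pad 1094x1094 to 2048x2048 (next power of 2).

Standard algorithm: 1094^3 = 1309338584 multiplications
Strassen's algorithm: 7^(log2(2048)) = 7^11 = 1977326743 multiplications
Difference: 1309338584 - 1977326743 = -667988159 (Strassen uses MORE here due to padding overhead — for small or just-over-power-of-2 n, padding can outweigh the per-level savings)

Standard: 1309338584 multiplications (1094^3). Strassen: 1977326743 multiplications (7^11, after padding to 2048x2048). Strassen reduces 8 recursive multiplications to 7 at each level.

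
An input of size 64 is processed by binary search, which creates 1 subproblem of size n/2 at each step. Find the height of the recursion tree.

For divide and conquer with division factor 2:

Problem sizes at each level:
Level 0: 64
Level 1: 32
Level 2: 16
Level 3: 8
Level 4: 4
Level 5: 2
Level 6: 1

The root is level 0 and the size-1 base case is level 6 (the tree spans levels 0 through 6, i.e. 7 levels counting the root), so the depth is the number of divisions: log_2(64) = 6

The recursion tree depth is log_2(64) = 6. At each level, the problem size is divided by 2, so it takes 6 divisions to reduce to a base case of size 1. The algorithm makes 1 recursive call at each level.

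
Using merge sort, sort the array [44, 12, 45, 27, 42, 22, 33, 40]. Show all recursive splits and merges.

Merge sort trace:

Split: [44, 12, 45, 27, 42, 22, 33, 40] -> [44, 12, 45, 27] and [42, 22, 33, 40]
  Split: [44, 12, 45, 27] -> [44, 12] and [45, 27]
    Split: [44, 12] -> [44] and [12]
    Merge: [44] + [12] -> [12, 44]
    Split: [45, 27] -> [45] and [27]
    Merge: [45] + [27] -> [27, 45]
  Merge: [12, 44] + [27, 45] -> [12, 27, 44, 45]
  Split: [42, 22, 33, 40] -> [42, 22] and [33, 40]
    Split: [42, 22] -> [42] and [22]
    Merge: [42] + [22] -> [22, 42]
    Split: [33, 40] -> [33] and [40]
    Merge: [33] + [40] -> [33, 40]
  Merge: [22, 42] + [33, 40] -> [22, 33, 40, 42]
Merge: [12, 27, 44, 45] + [22, 33, 40, 42] -> [12, 22, 27, 33, 40, 42, 44, 45]

Final sorted array: [12, 22, 27, 33, 40, 42, 44, 45]

The merge sort proceeds by recursively splitting the array and merging sorted halves.
After all merges, the sorted array is [12, 22, 27, 33, 40, 42, 44, 45].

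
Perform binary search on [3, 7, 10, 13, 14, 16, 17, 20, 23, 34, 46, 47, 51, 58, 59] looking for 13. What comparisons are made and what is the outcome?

Binary search for 13 in [3, 7, 10, 13, 14, 16, 17, 20, 23, 34, 46, 47, 51, 58, 59]:

lo=0, hi=14, mid=7, arr[mid]=20 -> 20 > 13, search left half
lo=0, hi=6, mid=3, arr[mid]=13 -> Found target at index 3!

Binary search finds 13 at index 3 after 2 comparisons. The search repeatedly halves the search space by comparing with the middle element.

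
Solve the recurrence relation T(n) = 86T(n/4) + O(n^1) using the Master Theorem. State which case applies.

Master Theorem for T(n) = 86T(n/4) + O(n^1):

a = 86, b = 4, c = 1
log_b(a) = log_4(86) = 3.2131

Case 1: c = 1 < log_4(86) = 3.2131
T(n) = O(n^(log_4 86))

For T(n) = 86T(n/4) + O(n^1): log_4(86) = 3.2131. This is Case 1 of the Master Theorem (c < log_b(a), work dominated by leaves), giving O(n^(log_4 86)).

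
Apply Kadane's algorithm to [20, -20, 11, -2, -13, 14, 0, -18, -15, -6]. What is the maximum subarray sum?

Using Kadane's algorithm on [20, -20, 11, -2, -13, 14, 0, -18, -15, -6]:

Scanning through the array:
Position 1 (value -20): max_ending_here = 0, max_so_far = 20
Position 2 (value 11): max_ending_here = 11, max_so_far = 20
Position 3 (value -2): max_ending_here = 9, max_so_far = 20
Position 4 (value -13): max_ending_here = -4, max_so_far = 20
Position 5 (value 14): max_ending_here = 14, max_so_far = 20
Position 6 (value 0): max_ending_here = 14, max_so_far = 20
Position 7 (value -18): max_ending_here = -4, max_so_far = 20
Position 8 (value -15): max_ending_here = -15, max_so_far = 20
Position 9 (value -6): max_ending_here = -6, max_so_far = 20

Maximum subarray: [20]
Maximum sum: 20

The maximum subarray is [20] with sum 20. This subarray runs from index 0 to index 0.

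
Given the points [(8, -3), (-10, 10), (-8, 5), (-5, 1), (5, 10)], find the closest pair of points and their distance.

Computing all pairwise distances among 5 points:

d((8, -3), (-10, 10)) = 22.2036
d((8, -3), (-8, 5)) = 17.8885
d((8, -3), (-5, 1)) = 13.6015
d((8, -3), (5, 10)) = 13.3417
d((-10, 10), (-8, 5)) = 5.3852
d((-10, 10), (-5, 1)) = 10.2956
d((-10, 10), (5, 10)) = 15.0
d((-8, 5), (-5, 1)) = 5.0 <-- minimum
d((-8, 5), (5, 10)) = 13.9284
d((-5, 1), (5, 10)) = 13.4536

Closest pair: (-8, 5) and (-5, 1) with distance 5.0

The closest pair is (-8, 5) and (-5, 1) with Euclidean distance 5.0. For 5 points, brute-force pairwise comparison is shown above. For large n, the divide-and-conquer algorithm (sort by x, recurse on halves, check the dividing strip) achieves O(n log n).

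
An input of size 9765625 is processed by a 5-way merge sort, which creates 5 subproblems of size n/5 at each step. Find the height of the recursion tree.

For divide and conquer with division factor 5:

Problem sizes at each level:
Level 0: 9765625
Level 1: 1953125
Level 2: 390625
Level 3: 78125
Level 4: 15625
Level 5: 3125
Level 6: 625
Level 7: 125
Level 8: 25
Level 9: 5
Level 10: 1

The root is level 0 and the size-1 base case is level 10 (the tree spans levels 0 through 10, i.e. 11 levels counting the root), so the depth is the number of divisions: log_5(9765625) = 10

The recursion tree depth is log_5(9765625) = 10. At each level, the problem size is divided by 5, so it takes 10 divisions to reduce to a base case of size 1. The algorithm makes 5 recursive calls at each level.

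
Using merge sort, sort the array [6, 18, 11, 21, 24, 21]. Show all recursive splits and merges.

Merge sort trace:

Split: [6, 18, 11, 21, 24, 21] -> [6, 18, 11] and [21, 24, 21]
  Split: [6, 18, 11] -> [6] and [18, 11]
    Split: [18, 11] -> [18] and [11]
    Merge: [18] + [11] -> [11, 18]
  Merge: [6] + [11, 18] -> [6, 11, 18]
  Split: [21, 24, 21] -> [21] and [24, 21]
    Split: [24, 21] -> [24] and [21]
    Merge: [24] + [21] -> [21, 24]
  Merge: [21] + [21, 24] -> [21, 21, 24]
Merge: [6, 11, 18] + [21, 21, 24] -> [6, 11, 18, 21, 21, 24]

Final sorted array: [6, 11, 18, 21, 21, 24]

The merge sort proceeds by recursively splitting the array and merging sorted halves.
After all merges, the sorted array is [6, 11, 18, 21, 21, 24].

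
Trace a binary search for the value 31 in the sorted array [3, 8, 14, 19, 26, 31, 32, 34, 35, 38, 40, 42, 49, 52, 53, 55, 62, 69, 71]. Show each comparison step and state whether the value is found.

Binary search for 31 in [3, 8, 14, 19, 26, 31, 32, 34, 35, 38, 40, 42, 49, 52, 53, 55, 62, 69, 71]:

lo=0, hi=18, mid=9, arr[mid]=38 -> 38 > 31, search left half
lo=0, hi=8, mid=4, arr[mid]=26 -> 26 < 31, search right half
lo=5, hi=8, mid=6, arr[mid]=32 -> 32 > 31, search left half
lo=5, hi=5, mid=5, arr[mid]=31 -> Found target at index 5!

Binary search finds 31 at index 5 after 4 comparisons. The search repeatedly halves the search space by comparing with the middle element.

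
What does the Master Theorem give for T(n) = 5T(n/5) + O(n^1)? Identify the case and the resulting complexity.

Master Theorem for T(n) = 5T(n/5) + O(n^1):

a = 5, b = 5, c = 1
log_b(a) = log_5(5) = 1.0000

Case 2: c = 1 = log_5(5) = 1.0000
T(n) = O(n^1 log n) = O(n log n)

For T(n) = 5T(n/5) + O(n^1): log_5(5) = 1.0000. This is Case 2 of the Master Theorem (c = log_b(a), equal work at all levels), giving O(n log n).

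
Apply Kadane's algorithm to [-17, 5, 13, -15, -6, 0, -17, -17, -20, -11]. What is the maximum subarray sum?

Using Kadane's algorithm on [-17, 5, 13, -15, -6, 0, -17, -17, -20, -11]:

Scanning through the array:
Position 1 (value 5): max_ending_here = 5, max_so_far = 5
Position 2 (value 13): max_ending_here = 18, max_so_far = 18
Position 3 (value -15): max_ending_here = 3, max_so_far = 18
Position 4 (value -6): max_ending_here = -3, max_so_far = 18
Position 5 (value 0): max_ending_here = 0, max_so_far = 18
Position 6 (value -17): max_ending_here = -17, max_so_far = 18
Position 7 (value -17): max_ending_here = -17, max_so_far = 18
Position 8 (value -20): max_ending_here = -20, max_so_far = 18
Position 9 (value -11): max_ending_here = -11, max_so_far = 18

Maximum subarray: [5, 13]
Maximum sum: 18

The maximum subarray is [5, 13] with sum 18. This subarray runs from index 1 to index 2.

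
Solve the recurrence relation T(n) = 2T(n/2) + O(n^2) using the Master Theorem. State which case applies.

Master Theorem for T(n) = 2T(n/2) + O(n^2):

a = 2, b = 2, c = 2
log_b(a) = log_2(2) = 1.0000

Case 3: c = 2 > log_2(2) = 1.0000
T(n) = O(n^2) = O(n^2)

For T(n) = 2T(n/2) + O(n^2): log_2(2) = 1.0000. This is Case 3 of the Master Theorem (c > log_b(a), work dominated by root), giving O(n^2).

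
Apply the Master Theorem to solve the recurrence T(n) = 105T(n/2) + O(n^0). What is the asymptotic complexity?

Master Theorem for T(n) = 105T(n/2) + O(n^0):

a = 105, b = 2, c = 0
log_b(a) = log_2(105) = 6.7142

Case 1: c = 0 < log_2(105) = 6.7142
T(n) = O(n^(log_2 105))

For T(n) = 105T(n/2) + O(n^0): log_2(105) = 6.7142. This is Case 1 of the Master Theorem (c < log_b(a), work dominated by leaves), giving O(n^(log_2 105)).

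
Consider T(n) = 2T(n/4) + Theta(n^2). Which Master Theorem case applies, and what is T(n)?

Master Theorem for T(n) = 2T(n/4) + O(n^2):

a = 2, b = 4, c = 2
log_b(a) = log_4(2) = 0.5000

Case 3: c = 2 > log_4(2) = 0.5000
T(n) = O(n^2) = O(n^2)

For T(n) = 2T(n/4) + O(n^2): log_4(2) = 0.5000. This is Case 3 of the Master Theorem (c > log_b(a), work dominated by root), giving O(n^2).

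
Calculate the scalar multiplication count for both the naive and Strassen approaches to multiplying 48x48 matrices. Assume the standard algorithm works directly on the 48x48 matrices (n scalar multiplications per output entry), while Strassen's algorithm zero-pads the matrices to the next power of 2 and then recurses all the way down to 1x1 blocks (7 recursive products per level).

Matrix multiplication for 48x48 matrices:

Strassen's algorithm requires power-of-2 dimensions. Pad 48x48 to 64x64 (next power of 2).

Standard algorithm: 48^3 = 110592 multiplications
Strassen's algorithm: 7^(log2(64)) = 7^6 = 117649 multiplications
Difference: 110592 - 117649 = -7057 (Strassen uses MORE here due to padding overhead — for small or just-over-power-of-2 n, padding can outweigh the per-level savings)

Standard: 110592 multiplications (48^3). Strassen: 117649 multiplications (7^6, after padding to 64x64). Strassen reduces 8 recursive multiplications to 7 at each level.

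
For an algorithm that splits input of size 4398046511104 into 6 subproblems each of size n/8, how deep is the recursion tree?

For divide and conquer with division factor 8:

Problem sizes at each level:
Level 0: 4398046511104
Level 1: 549755813888
Level 2: 68719476736
Level 3: 8589934592
Level 4: 1073741824
Level 5: 134217728
Level 6: 16777216
Level 7: 2097152
Level 8: 262144
Level 9: 32768
Level 10: 4096
Level 11: 512
Level 12: 64
Level 13: 8
Level 14: 1

The root is level 0 and the size-1 base case is level 14 (the tree spans levels 0 through 14, i.e. 15 levels counting the root), so the depth is the number of divisions: log_8(4398046511104) = 14

The recursion tree depth is log_8(4398046511104) = 14. At each level, the problem size is divided by 8, so it takes 14 divisions to reduce to a base case of size 1. The algorithm makes 6 recursive calls at each level.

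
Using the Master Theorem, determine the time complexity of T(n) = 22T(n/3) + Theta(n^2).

Master Theorem for T(n) = 22T(n/3) + O(n^2):

a = 22, b = 3, c = 2
log_b(a) = log_3(22) = 2.8136

Case 1: c = 2 < log_3(22) = 2.8136
T(n) = O(n^(log_3 22))

For T(n) = 22T(n/3) + O(n^2): log_3(22) = 2.8136. This is Case 1 of the Master Theorem (c < log_b(a), work dominated by leaves), giving O(n^(log_3 22)).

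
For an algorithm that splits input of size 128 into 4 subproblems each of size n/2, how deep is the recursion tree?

For divide and conquer with division factor 2:

Problem sizes at each level:
Level 0: 128
Level 1: 64
Level 2: 32
Level 3: 16
Level 4: 8
Level 5: 4
Level 6: 2
Level 7: 1

The root is level 0 and the size-1 base case is level 7 (the tree spans levels 0 through 7, i.e. 8 levels counting the root), so the depth is the number of divisions: log_2(128) = 7

The recursion tree depth is log_2(128) = 7. At each level, the problem size is divided by 2, so it takes 7 divisions to reduce to a base case of size 1. The algorithm makes 4 recursive calls at each level.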